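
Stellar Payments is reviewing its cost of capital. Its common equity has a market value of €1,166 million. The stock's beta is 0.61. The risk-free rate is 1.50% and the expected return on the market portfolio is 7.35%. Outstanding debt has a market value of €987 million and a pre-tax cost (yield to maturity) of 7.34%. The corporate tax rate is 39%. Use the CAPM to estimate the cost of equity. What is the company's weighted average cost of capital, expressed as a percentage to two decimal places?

4.80%

Market risk premium = 7.35% − 1.5% = 5.85%.
Cost of equity via CAPM: Re = 1.5% + 0.61 × 5.85% = 5.0685%.
Total capital V = 1166 + 987 = 2153.
Equity: weight = 1166/2153 = 0.5416; cost = 5.0685%.
Debt: weight = 987/2153 = 0.4584; after-tax cost = 7.34% × (1 − 39%) = 4.4774%.
WACC = 0.5416 × 5.0685% + 0.4584 × 4.4774% = 4.7975%.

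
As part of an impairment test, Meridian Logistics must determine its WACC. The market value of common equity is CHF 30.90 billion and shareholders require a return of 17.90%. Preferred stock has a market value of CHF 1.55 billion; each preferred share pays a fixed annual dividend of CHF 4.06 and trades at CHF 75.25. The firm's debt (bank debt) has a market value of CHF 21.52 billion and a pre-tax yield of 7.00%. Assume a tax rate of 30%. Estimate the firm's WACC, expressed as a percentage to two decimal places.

12.36%

Cost of preferred: Rp = 4.06 / 75.25 = 5.3953%.
Total capital V = 30.9 + 1.55 + 21.52 = 53.97.
Equity: weight = 30.9/53.97 = 0.5725; cost = 17.9%.
Preferred: weight = 1.55/53.97 = 0.0287; cost = 5.3953%.
Bank debt: weight = 21.52/53.97 = 0.3987; after-tax cost = 7% × (1 − 30%) = 4.9000%.
WACC = 0.5725 × 17.9000% + 0.0287 × 5.3953% + 0.3987 × 4.9000% = 12.3572%.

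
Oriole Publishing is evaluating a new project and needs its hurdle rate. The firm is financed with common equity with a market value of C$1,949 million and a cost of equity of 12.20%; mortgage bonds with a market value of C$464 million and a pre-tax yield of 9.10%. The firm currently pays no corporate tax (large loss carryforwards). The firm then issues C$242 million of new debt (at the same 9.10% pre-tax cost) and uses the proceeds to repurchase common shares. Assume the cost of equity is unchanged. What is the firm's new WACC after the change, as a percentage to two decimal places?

After the change:
Total capital V = 1707 + 706 = 2413.
Equity: weight = 1707/2413 = 0.7074; cost = 12.2%.
Mortgage bonds: weight = 706/2413 = 0.2926; after-tax cost = 9.1% × (1 − 0%) = 9.1000%.
WACC = 0.7074 × 12.2000% + 0.2926 × 9.1000% = 11.2930%.

11.29%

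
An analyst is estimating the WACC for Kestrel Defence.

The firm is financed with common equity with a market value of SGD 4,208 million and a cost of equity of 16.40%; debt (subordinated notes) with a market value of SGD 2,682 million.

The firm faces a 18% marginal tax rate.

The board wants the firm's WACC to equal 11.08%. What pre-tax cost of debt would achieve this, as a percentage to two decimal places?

Total capital V = 4208 + 2682 = 6890.
Equity weight = 4208/6890 = 0.6107.
Subordinated notes weight = 2682/6890 = 0.3893.
Equity contribution = 0.6107 × 16.4% = 10.0161%.
Remaining for debt = 11.08% − 10.0161% = 1.0639%.
Rd × (1 − 18%) × 0.3893 = 1.0639%  ⇒  Rd = 3.3330%.

3.33%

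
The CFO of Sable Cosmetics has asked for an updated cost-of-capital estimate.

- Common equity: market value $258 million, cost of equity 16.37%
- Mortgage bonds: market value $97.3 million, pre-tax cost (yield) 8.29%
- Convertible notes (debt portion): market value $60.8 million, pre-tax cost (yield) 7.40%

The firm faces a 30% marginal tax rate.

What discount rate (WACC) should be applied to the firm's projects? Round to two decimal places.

12.26%

Total capital V = 258 + 97.3 + 60.8 = 416.1.
Equity: weight = 258/416.1 = 0.6200; cost = 16.37%.
Mortgage bonds: weight = 97.3/416.1 = 0.2338; after-tax cost = 8.29% × (1 − 30%) = 5.8030%.
Convertible notes (debt portion): weight = 60.8/416.1 = 0.1461; after-tax cost = 7.4% × (1 − 30%) = 5.1800%.
WACC = 0.6200 × 16.3700% + 0.2338 × 5.8030% + 0.1461 × 5.1800% = 12.2640%.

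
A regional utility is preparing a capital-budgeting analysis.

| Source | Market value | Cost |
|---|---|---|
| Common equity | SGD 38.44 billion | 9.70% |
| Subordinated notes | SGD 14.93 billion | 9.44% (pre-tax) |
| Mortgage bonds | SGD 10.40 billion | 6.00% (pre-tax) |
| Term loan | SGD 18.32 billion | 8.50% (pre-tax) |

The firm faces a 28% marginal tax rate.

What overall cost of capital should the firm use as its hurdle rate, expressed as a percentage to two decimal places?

Total capital V = 38.44 + 14.93 + 10.4 + 18.32 = 82.09.
Equity: weight = 38.44/82.09 = 0.4683; cost = 9.7%.
Subordinated notes: weight = 14.93/82.09 = 0.1819; after-tax cost = 9.44% × (1 − 28%) = 6.7968%.
Mortgage bonds: weight = 10.4/82.09 = 0.1267; after-tax cost = 6% × (1 − 28%) = 4.3200%.
Term loan: weight = 18.32/82.09 = 0.2232; after-tax cost = 8.5% × (1 − 28%) = 6.1200%.
WACC = 0.4683 × 9.7000% + 0.1819 × 6.7968% + 0.1267 × 4.3200% + 0.2232 × 6.1200% = 7.6914%.

7.69%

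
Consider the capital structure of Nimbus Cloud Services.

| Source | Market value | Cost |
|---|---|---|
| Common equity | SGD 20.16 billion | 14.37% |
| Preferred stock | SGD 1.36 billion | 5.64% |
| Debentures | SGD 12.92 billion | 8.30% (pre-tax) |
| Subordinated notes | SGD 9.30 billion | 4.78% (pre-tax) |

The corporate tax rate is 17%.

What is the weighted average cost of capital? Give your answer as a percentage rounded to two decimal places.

Total capital V = 20.16 + 1.36 + 12.92 + 9.3 = 43.74.
Equity: weight = 20.16/43.74 = 0.4609; cost = 14.37%.
Preferred: weight = 1.36/43.74 = 0.0311; cost = 5.64%.
Debentures: weight = 12.92/43.74 = 0.2954; after-tax cost = 8.3% × (1 − 17%) = 6.8890%.
Subordinated notes: weight = 9.3/43.74 = 0.2126; after-tax cost = 4.78% × (1 − 17%) = 3.9674%.
WACC = 0.4609 × 14.3700% + 0.0311 × 5.6400% + 0.2954 × 6.8890% + 0.2126 × 3.9674% = 9.6770%.

9.68%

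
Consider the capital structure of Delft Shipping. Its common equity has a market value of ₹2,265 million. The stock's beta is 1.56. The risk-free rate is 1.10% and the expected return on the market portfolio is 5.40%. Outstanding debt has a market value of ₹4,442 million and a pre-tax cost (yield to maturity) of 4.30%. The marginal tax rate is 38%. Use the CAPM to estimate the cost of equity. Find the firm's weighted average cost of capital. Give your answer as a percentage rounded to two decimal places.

Market risk premium = 5.4% − 1.1% = 4.3%.
Cost of equity via CAPM: Re = 1.1% + 1.56 × 4.3% = 7.8080%.
Total capital V = 2265 + 4442 = 6707.
Equity: weight = 2265/6707 = 0.3377; cost = 7.808%.
Debt: weight = 4442/6707 = 0.6623; after-tax cost = 4.3% × (1 − 38%) = 2.6660%.
WACC = 0.3377 × 7.8080% + 0.6623 × 2.6660% = 4.4025%.

4.40%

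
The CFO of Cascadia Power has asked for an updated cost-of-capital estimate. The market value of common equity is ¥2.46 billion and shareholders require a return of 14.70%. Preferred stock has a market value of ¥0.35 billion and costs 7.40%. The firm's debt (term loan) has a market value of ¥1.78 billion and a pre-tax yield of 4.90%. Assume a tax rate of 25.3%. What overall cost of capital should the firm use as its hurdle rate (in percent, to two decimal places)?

9.86%

Total capital V = 2.46 + 0.35 + 1.78 = 4.59.
Equity: weight = 2.46/4.59 = 0.5359; cost = 14.7%.
Preferred: weight = 0.35/4.59 = 0.0763; cost = 7.4%.
Term loan: weight = 1.78/4.59 = 0.3878; after-tax cost = 4.9% × (1 − 25.3%) = 3.6603%.
WACC = 0.5359 × 14.7000% + 0.0763 × 7.4000% + 0.3878 × 3.6603% = 9.8622%.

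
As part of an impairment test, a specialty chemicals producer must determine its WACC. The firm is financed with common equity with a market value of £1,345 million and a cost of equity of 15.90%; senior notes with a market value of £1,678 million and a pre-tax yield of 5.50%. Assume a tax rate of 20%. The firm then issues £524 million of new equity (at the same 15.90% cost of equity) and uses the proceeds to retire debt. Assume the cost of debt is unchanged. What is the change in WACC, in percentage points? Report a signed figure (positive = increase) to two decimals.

+1.99 pp

Current WACC:
Total capital V = 1345 + 1678 = 3023.
Equity: weight = 1345/3023 = 0.4449; cost = 15.9%.
Senior notes: weight = 1678/3023 = 0.5551; after-tax cost = 5.5% × (1 − 20%) = 4.4000%.
WACC = 0.4449 × 15.9000% + 0.5551 × 4.4000% = 9.5166%.
After the change:
Total capital V = 1869 + 1154 = 3023.
Equity: weight = 1869/3023 = 0.6183; cost = 15.9%.
Senior notes: weight = 1154/3023 = 0.3817; after-tax cost = 5.5% × (1 − 20%) = 4.4000%.
WACC = 0.6183 × 15.9000% + 0.3817 × 4.4000% = 11.5100%.
Change in WACC = 11.5100% − 9.5166% = 1.9934 pp.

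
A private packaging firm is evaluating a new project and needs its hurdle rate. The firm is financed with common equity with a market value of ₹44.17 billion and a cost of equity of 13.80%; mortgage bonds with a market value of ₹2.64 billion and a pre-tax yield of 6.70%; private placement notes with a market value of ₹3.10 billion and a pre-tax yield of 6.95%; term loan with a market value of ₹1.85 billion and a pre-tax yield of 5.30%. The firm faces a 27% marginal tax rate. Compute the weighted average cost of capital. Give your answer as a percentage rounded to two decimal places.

Total capital V = 44.17 + 2.64 + 3.1 + 1.85 = 51.76.
Equity: weight = 44.17/51.76 = 0.8534; cost = 13.8%.
Mortgage bonds: weight = 2.64/51.76 = 0.0510; after-tax cost = 6.7% × (1 − 27%) = 4.8910%.
Private placement notes: weight = 3.1/51.76 = 0.0599; after-tax cost = 6.95% × (1 − 27%) = 5.0735%.
Term loan: weight = 1.85/51.76 = 0.0357; after-tax cost = 5.3% × (1 − 27%) = 3.8690%.
WACC = 0.8534 × 13.8000% + 0.0510 × 4.8910% + 0.0599 × 5.0735% + 0.0357 × 3.8690% = 12.4680%.

12.47%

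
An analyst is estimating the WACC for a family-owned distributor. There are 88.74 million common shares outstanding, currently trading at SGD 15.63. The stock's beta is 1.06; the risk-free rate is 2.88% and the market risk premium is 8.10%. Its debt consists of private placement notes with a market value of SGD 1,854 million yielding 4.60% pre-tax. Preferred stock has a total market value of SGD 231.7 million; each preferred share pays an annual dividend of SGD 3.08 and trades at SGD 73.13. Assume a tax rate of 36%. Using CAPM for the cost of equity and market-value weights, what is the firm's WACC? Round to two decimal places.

Cost of equity via CAPM: Re = 2.88% + 1.06 × 8.1% = 11.4660%.
Cost of preferred: Rp = 3.08 / 73.13 = 4.2117%.
Market value of equity E = 15.63 × 88.74m = 1387.0062m.
Total capital V = 1387.0062 + 231.7 + 1854 = 3472.7062.
Equity: weight = 1387.0062/3472.7062 = 0.3994; cost = 11.466%.
Preferred: weight = 231.7/3472.7062 = 0.0667; cost = 4.2117%.
Private placement notes: weight = 1854/3472.7062 = 0.5339; after-tax cost = 4.6% × (1 − 36%) = 2.9440%.
WACC = 0.3994 × 11.4660% + 0.0667 × 4.2117% + 0.5339 × 2.9440% = 6.4323%.

6.43%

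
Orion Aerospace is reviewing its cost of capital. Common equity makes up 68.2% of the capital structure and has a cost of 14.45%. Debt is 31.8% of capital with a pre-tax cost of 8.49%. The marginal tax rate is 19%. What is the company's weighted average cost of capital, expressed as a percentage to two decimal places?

After-tax cost of debt = 8.49% × (1 − 19%) = 6.8769%.
WACC = 0.682 × 14.4500% + 0.318 × 6.8769% = 12.0418%.

12.04%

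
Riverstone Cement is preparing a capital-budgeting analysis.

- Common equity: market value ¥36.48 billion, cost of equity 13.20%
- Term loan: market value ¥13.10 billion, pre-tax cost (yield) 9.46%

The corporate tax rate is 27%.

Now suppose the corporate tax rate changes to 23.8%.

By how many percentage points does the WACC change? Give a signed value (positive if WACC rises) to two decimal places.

Current WACC:
Total capital V = 36.48 + 13.1 = 49.58.
Equity: weight = 36.48/49.58 = 0.7358; cost = 13.2%.
Term loan: weight = 13.1/49.58 = 0.2642; after-tax cost = 9.46% × (1 − 27%) = 6.9058%.
WACC = 0.7358 × 13.2000% + 0.2642 × 6.9058% = 11.5369%.
After the change:
Total capital V = 36.48 + 13.1 = 49.58.
Equity: weight = 36.48/49.58 = 0.7358; cost = 13.2%.
Term loan: weight = 13.1/49.58 = 0.2642; after-tax cost = 9.46% × (1 − 23.8%) = 7.2085%.
WACC = 0.7358 × 13.2000% + 0.2642 × 7.2085% = 11.6169%.
Change in WACC = 11.6169% − 11.5369% = 0.0800 pp.

+0.08 pp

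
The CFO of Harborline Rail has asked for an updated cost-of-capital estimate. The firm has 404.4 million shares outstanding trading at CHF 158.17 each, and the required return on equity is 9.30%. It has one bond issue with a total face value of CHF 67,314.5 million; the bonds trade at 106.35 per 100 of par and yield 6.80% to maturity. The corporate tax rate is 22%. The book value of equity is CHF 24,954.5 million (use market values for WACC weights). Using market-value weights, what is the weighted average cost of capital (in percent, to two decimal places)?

Market value of equity E = 158.17 × 404.4m = 63963.948m. Market value of debt D = 67314.5m × 106.35/100 = 71588.97075m.
Total capital V = 63963.948 + 71588.97075 = 135552.91875.
Equity: weight = 63963.948/135552.91875 = 0.4719; cost = 9.3%.
Bonds outstanding: weight = 71588.97075/135552.91875 = 0.5281; after-tax cost = 6.8% × (1 − 22%) = 5.3040%.
WACC = 0.4719 × 9.3000% + 0.5281 × 5.3040% = 7.1896%.

7.19%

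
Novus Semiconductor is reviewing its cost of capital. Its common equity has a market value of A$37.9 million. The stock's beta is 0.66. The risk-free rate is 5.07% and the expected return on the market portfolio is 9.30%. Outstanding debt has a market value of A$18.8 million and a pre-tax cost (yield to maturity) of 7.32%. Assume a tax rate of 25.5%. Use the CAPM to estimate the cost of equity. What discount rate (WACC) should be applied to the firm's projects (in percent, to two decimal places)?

7.06%

Market risk premium = 9.3% − 5.07% = 4.23%.
Cost of equity via CAPM: Re = 5.07% + 0.66 × 4.23% = 7.8618%.
Total capital V = 37.9 + 18.8 = 56.7.
Equity: weight = 37.9/56.7 = 0.6684; cost = 7.8618%.
Debt: weight = 18.8/56.7 = 0.3316; after-tax cost = 7.32% × (1 − 25.5%) = 5.4534%.
WACC = 0.6684 × 7.8618% + 0.3316 × 5.4534% = 7.0632%.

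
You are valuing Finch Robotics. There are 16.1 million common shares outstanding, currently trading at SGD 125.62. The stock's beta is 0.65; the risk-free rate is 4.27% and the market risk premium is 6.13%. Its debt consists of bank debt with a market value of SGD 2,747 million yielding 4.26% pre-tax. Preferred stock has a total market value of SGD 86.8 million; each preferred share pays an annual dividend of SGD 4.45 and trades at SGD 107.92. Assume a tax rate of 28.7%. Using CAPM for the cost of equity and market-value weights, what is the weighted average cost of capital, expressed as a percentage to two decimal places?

Cost of equity via CAPM: Re = 4.27% + 0.65 × 6.13% = 8.2545%.
Cost of preferred: Rp = 4.45 / 107.92 = 4.1234%.
Market value of equity E = 125.62 × 16.1m = 2022.482m.
Total capital V = 2022.482 + 86.8 + 2747 = 4856.282.
Equity: weight = 2022.482/4856.282 = 0.4165; cost = 8.2545%.
Preferred: weight = 86.8/4856.282 = 0.0179; cost = 4.1234%.
Bank debt: weight = 2747/4856.282 = 0.5657; after-tax cost = 4.26% × (1 − 28.7%) = 3.0374%.
WACC = 0.4165 × 8.2545% + 0.0179 × 4.1234% + 0.5657 × 3.0374% = 5.2296%.

5.23%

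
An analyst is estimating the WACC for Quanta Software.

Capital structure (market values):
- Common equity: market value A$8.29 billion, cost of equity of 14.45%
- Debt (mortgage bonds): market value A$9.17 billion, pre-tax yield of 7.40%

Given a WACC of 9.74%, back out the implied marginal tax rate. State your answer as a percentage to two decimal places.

Total capital V = 8.29 + 9.17 = 17.46.
Equity weight = 8.29/17.46 = 0.4748.
Mortgage bonds weight = 9.17/17.46 = 0.5252.
Equity contribution = 0.4748 × 14.45% = 6.8609%.
Debt contribution must be 9.74% − 6.8609% = 2.8791%.
0.5252 × 7.4% × (1 − T) = 2.8791%  ⇒  (1 − T) = 0.7408.
T = 25.9190%.

25.92%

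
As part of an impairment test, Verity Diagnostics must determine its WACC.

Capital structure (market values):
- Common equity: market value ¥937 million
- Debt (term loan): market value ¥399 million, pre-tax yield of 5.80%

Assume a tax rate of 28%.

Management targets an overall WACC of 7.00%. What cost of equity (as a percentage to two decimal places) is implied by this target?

8.20%

Total capital V = 937 + 399 = 1336.
Equity weight = 937/1336 = 0.7013.
Term loan weight = 399/1336 = 0.2987.
Debt contribution = 0.2987 × 5.8% × (1 − 28%) = 1.2472%.
Required equity contribution = 7.0% − 1.2472% = 5.7528%.
Re = 5.7528% / 0.7013 = 8.2025%.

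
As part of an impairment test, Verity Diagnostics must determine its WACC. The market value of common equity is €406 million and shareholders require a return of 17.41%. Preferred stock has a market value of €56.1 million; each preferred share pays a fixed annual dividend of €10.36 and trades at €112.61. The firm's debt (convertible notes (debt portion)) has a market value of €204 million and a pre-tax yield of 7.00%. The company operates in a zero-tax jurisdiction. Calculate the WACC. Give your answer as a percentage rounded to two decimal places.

13.53%

Cost of preferred: Rp = 10.36 / 112.61 = 9.1999%.
Total capital V = 406 + 56.1 + 204 = 666.1.
Equity: weight = 406/666.1 = 0.6095; cost = 17.41%.
Preferred: weight = 56.1/666.1 = 0.0842; cost = 9.1999%.
Convertible notes (debt portion): weight = 204/666.1 = 0.3063; after-tax cost = 7% × (1 − 0%) = 7.0000%.
WACC = 0.6095 × 17.4100% + 0.0842 × 9.1999% + 0.3063 × 7.0000% = 13.5304%.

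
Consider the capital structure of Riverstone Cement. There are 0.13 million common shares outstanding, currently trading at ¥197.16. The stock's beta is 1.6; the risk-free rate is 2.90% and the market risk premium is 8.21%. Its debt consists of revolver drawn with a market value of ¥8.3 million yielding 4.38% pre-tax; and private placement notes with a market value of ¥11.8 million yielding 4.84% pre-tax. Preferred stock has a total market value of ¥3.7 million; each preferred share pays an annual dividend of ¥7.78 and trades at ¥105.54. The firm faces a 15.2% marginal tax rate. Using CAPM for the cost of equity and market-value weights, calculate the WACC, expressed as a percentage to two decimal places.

Cost of equity via CAPM: Re = 2.9% + 1.6 × 8.21% = 16.0360%.
Cost of preferred: Rp = 7.78 / 105.54 = 7.3716%.
Market value of equity E = 197.16 × 0.13m = 25.6308m.
Total capital V = 25.6308 + 3.7 + 8.3 + 11.8 = 49.4308.
Equity: weight = 25.6308/49.4308 = 0.5185; cost = 16.036%.
Preferred: weight = 3.7/49.4308 = 0.0749; cost = 7.3716%.
Revolver drawn: weight = 8.3/49.4308 = 0.1679; after-tax cost = 4.38% × (1 − 15.2%) = 3.7142%.
Private placement notes: weight = 11.8/49.4308 = 0.2387; after-tax cost = 4.84% × (1 − 15.2%) = 4.1043%.
WACC = 0.5185 × 16.0360% + 0.0749 × 7.3716% + 0.1679 × 3.7142% + 0.2387 × 4.1043% = 10.4702%.

10.47%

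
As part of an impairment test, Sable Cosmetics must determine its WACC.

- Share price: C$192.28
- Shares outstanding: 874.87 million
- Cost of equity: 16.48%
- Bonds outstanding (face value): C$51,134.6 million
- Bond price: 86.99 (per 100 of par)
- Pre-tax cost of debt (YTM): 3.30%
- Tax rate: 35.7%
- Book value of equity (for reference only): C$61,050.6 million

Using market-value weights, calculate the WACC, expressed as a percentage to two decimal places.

13.48%

Market value of equity E = 192.28 × 874.87m = 168220.0036m. Market value of debt D = 51134.6m × 86.99/100 = 44481.98854m.
Total capital V = 168220.0036 + 44481.98854 = 212701.99214.
Equity: weight = 168220.0036/212701.99214 = 0.7909; cost = 16.48%.
Bonds outstanding: weight = 44481.98854/212701.99214 = 0.2091; after-tax cost = 3.3% × (1 − 35.7%) = 2.1219%.
WACC = 0.7909 × 16.4800% + 0.2091 × 2.1219% = 13.4773%.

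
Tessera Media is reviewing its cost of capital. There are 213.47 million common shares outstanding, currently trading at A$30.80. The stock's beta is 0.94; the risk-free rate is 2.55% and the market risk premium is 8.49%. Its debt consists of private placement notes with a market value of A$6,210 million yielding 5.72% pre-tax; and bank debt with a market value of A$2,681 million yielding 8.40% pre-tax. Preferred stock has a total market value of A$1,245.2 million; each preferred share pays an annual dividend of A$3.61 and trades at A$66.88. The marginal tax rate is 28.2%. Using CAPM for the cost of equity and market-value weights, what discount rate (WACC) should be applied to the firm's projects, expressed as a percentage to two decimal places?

7.04%

Cost of equity via CAPM: Re = 2.55% + 0.94 × 8.49% = 10.5306%.
Cost of preferred: Rp = 3.61 / 66.88 = 5.3977%.
Market value of equity E = 30.8 × 213.47m = 6574.876m.
Total capital V = 6574.876 + 1245.2 + 6210 + 2681 = 16711.076.
Equity: weight = 6574.876/16711.076 = 0.3934; cost = 10.5306%.
Preferred: weight = 1245.2/16711.076 = 0.0745; cost = 5.3977%.
Private placement notes: weight = 6210/16711.076 = 0.3716; after-tax cost = 5.72% × (1 − 28.2%) = 4.1070%.
Bank debt: weight = 2681/16711.076 = 0.1604; after-tax cost = 8.4% × (1 − 28.2%) = 6.0312%.
WACC = 0.3934 × 10.5306% + 0.0745 × 5.3977% + 0.3716 × 4.1070% + 0.1604 × 6.0312% = 7.0392%.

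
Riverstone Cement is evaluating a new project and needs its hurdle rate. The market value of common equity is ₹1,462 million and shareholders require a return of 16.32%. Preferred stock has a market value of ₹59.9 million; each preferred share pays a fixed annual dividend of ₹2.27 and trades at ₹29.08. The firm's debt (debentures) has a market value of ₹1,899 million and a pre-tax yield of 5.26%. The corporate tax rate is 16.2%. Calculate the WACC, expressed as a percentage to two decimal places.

Cost of preferred: Rp = 2.27 / 29.08 = 7.8061%.
Total capital V = 1462 + 59.9 + 1899 = 3420.9.
Equity: weight = 1462/3420.9 = 0.4274; cost = 16.32%.
Preferred: weight = 59.9/3420.9 = 0.0175; cost = 7.8061%.
Debentures: weight = 1899/3420.9 = 0.5551; after-tax cost = 5.26% × (1 − 16.2%) = 4.4079%.
WACC = 0.4274 × 16.3200% + 0.0175 × 7.8061% + 0.5551 × 4.4079% = 9.5583%.

9.56%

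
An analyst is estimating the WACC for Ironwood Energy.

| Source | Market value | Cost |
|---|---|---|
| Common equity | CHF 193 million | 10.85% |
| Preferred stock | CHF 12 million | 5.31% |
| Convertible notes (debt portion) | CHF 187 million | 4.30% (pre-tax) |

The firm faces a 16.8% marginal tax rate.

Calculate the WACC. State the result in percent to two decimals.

Total capital V = 193 + 12 + 187 = 392.
Equity: weight = 193/392 = 0.4923; cost = 10.85%.
Preferred: weight = 12/392 = 0.0306; cost = 5.31%.
Convertible notes (debt portion): weight = 187/392 = 0.4770; after-tax cost = 4.3% × (1 − 16.8%) = 3.5776%.
WACC = 0.4923 × 10.8500% + 0.0306 × 5.3100% + 0.4770 × 3.5776% = 7.2112%.

7.21%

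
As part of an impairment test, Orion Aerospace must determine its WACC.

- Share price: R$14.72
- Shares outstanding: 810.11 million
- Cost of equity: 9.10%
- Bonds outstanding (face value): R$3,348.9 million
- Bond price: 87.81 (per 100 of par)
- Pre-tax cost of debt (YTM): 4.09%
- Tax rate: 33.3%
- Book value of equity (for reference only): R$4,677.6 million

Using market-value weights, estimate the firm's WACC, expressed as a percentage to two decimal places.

Market value of equity E = 14.72 × 810.11m = 11924.8192m. Market value of debt D = 3348.9m × 87.81/100 = 2940.66909m.
Total capital V = 11924.8192 + 2940.66909 = 14865.48829.
Equity: weight = 11924.8192/14865.48829 = 0.8022; cost = 9.1%.
Bonds outstanding: weight = 2940.66909/14865.48829 = 0.1978; after-tax cost = 4.09% × (1 − 33.3%) = 2.7280%.
WACC = 0.8022 × 9.1000% + 0.1978 × 2.7280% = 7.8395%.

7.84%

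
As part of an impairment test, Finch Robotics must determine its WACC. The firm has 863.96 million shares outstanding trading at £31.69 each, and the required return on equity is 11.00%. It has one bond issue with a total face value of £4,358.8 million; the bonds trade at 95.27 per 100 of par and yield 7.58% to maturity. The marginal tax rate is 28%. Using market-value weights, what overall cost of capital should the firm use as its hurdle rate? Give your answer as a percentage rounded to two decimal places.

Market value of equity E = 31.69 × 863.96m = 27378.8924m. Market value of debt D = 4358.8m × 95.27/100 = 4152.62876m.
Total capital V = 27378.8924 + 4152.62876 = 31531.52116.
Equity: weight = 27378.8924/31531.52116 = 0.8683; cost = 11%.
Bonds outstanding: weight = 4152.62876/31531.52116 = 0.1317; after-tax cost = 7.58% × (1 − 28%) = 5.4576%.
WACC = 0.8683 × 11.0000% + 0.1317 × 5.4576% = 10.2701%.

10.27%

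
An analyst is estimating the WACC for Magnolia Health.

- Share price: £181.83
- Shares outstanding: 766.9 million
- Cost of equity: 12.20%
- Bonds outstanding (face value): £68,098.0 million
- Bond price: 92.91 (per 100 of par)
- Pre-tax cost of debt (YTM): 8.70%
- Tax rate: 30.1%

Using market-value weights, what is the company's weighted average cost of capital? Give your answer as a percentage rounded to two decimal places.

10.29%

Market value of equity E = 181.83 × 766.9m = 139445.427m. Market value of debt D = 68098m × 92.91/100 = 63269.8518m.
Total capital V = 139445.427 + 63269.8518 = 202715.2788.
Equity: weight = 139445.427/202715.2788 = 0.6879; cost = 12.2%.
Bonds outstanding: weight = 63269.8518/202715.2788 = 0.3121; after-tax cost = 8.7% × (1 − 30.1%) = 6.0813%.
WACC = 0.6879 × 12.2000% + 0.3121 × 6.0813% = 10.2903%.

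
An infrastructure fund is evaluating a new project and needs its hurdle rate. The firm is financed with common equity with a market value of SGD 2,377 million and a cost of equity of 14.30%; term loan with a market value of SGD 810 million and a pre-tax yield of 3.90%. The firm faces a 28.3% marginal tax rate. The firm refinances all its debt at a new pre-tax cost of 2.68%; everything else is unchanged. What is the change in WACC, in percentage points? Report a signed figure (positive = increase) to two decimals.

Current WACC:
Total capital V = 2377 + 810 = 3187.
Equity: weight = 2377/3187 = 0.7458; cost = 14.3%.
Term loan: weight = 810/3187 = 0.2542; after-tax cost = 3.9% × (1 − 28.3%) = 2.7963%.
WACC = 0.7458 × 14.3000% + 0.2542 × 2.7963% = 11.3762%.
After the change:
Total capital V = 2377 + 810 = 3187.
Equity: weight = 2377/3187 = 0.7458; cost = 14.3%.
Term loan: weight = 810/3187 = 0.2542; after-tax cost = 2.68% × (1 − 28.3%) = 1.9216%.
WACC = 0.7458 × 14.3000% + 0.2542 × 1.9216% = 11.1539%.
Change in WACC = 11.1539% − 11.3762% = -0.2223 pp.

-0.22 pp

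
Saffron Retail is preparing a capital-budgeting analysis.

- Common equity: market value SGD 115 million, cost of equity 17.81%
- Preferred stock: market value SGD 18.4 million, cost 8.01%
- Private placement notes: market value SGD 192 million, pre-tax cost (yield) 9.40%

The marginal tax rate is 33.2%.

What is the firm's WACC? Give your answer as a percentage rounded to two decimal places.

Total capital V = 115 + 18.4 + 192 = 325.4.
Equity: weight = 115/325.4 = 0.3534; cost = 17.81%.
Preferred: weight = 18.4/325.4 = 0.0565; cost = 8.01%.
Private placement notes: weight = 192/325.4 = 0.5900; after-tax cost = 9.4% × (1 − 33.2%) = 6.2792%.
WACC = 0.3534 × 17.8100% + 0.0565 × 8.0100% + 0.5900 × 6.2792% = 10.4522%.

10.45%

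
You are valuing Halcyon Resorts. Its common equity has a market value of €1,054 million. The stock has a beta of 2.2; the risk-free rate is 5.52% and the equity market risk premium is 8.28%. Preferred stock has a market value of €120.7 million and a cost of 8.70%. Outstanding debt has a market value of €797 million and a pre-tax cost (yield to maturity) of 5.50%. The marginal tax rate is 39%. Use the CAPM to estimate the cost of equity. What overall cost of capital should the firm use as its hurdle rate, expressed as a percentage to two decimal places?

14.58%

Cost of equity via CAPM: Re = 5.52% + 2.2 × 8.28% = 23.7360%.
Total capital V = 1054 + 120.7 + 797 = 1971.7.
Equity: weight = 1054/1971.7 = 0.5346; cost = 23.736%.
Preferred: weight = 120.7/1971.7 = 0.0612; cost = 8.7%.
Debt: weight = 797/1971.7 = 0.4042; after-tax cost = 5.5% × (1 − 39%) = 3.3550%.
WACC = 0.5346 × 23.7360% + 0.0612 × 8.7000% + 0.4042 × 3.3550% = 14.5772%.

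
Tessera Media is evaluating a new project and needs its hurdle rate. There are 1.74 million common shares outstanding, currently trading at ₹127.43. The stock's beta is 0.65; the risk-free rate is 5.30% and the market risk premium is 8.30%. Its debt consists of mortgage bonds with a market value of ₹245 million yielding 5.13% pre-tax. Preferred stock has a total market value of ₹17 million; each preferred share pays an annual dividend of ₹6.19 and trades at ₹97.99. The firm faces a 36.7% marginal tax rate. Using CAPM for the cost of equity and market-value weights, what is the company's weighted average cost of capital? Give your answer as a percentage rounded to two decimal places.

6.77%

Cost of equity via CAPM: Re = 5.3% + 0.65 × 8.3% = 10.6950%.
Cost of preferred: Rp = 6.19 / 97.99 = 6.3170%.
Market value of equity E = 127.43 × 1.74m = 221.7282m.
Total capital V = 221.7282 + 17 + 245 = 483.7282.
Equity: weight = 221.7282/483.7282 = 0.4584; cost = 10.695%.
Preferred: weight = 17/483.7282 = 0.0351; cost = 6.317%.
Mortgage bonds: weight = 245/483.7282 = 0.5065; after-tax cost = 5.13% × (1 − 36.7%) = 3.2473%.
WACC = 0.4584 × 10.6950% + 0.0351 × 6.3170% + 0.5065 × 3.2473% = 6.7690%.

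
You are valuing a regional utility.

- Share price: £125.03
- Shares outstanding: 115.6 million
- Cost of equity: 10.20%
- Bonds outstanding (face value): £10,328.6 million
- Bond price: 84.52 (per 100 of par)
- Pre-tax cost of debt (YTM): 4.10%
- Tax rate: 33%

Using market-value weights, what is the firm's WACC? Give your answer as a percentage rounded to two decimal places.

Market value of equity E = 125.03 × 115.6m = 14453.468m. Market value of debt D = 10328.6m × 84.52/100 = 8729.73272m.
Total capital V = 14453.468 + 8729.73272 = 23183.20072.
Equity: weight = 14453.468/23183.20072 = 0.6234; cost = 10.2%.
Bonds outstanding: weight = 8729.73272/23183.20072 = 0.3766; after-tax cost = 4.1% × (1 − 33%) = 2.7470%.
WACC = 0.6234 × 10.2000% + 0.3766 × 2.7470% = 7.3935%.

7.39%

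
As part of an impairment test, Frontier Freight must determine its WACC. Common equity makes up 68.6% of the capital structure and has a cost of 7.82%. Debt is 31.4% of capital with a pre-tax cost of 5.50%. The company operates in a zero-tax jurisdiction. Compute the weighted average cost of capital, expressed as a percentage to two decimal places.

After-tax cost of debt = 5.5% × (1 − 0%) = 5.5000%.
WACC = 0.686 × 7.8200% + 0.314 × 5.5000% = 7.0915%.

7.09%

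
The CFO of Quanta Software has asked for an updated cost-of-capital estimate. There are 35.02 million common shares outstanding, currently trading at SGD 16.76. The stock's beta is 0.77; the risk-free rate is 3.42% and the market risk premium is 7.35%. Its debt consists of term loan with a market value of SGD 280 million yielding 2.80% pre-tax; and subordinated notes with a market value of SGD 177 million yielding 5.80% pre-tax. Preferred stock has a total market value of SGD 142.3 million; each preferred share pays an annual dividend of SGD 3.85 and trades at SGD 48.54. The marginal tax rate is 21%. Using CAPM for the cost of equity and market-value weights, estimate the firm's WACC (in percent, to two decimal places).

6.65%

Cost of equity via CAPM: Re = 3.42% + 0.77 × 7.35% = 9.0795%.
Cost of preferred: Rp = 3.85 / 48.54 = 7.9316%.
Market value of equity E = 16.76 × 35.02m = 586.9352m.
Total capital V = 586.9352 + 142.3 + 280 + 177 = 1186.2352.
Equity: weight = 586.9352/1186.2352 = 0.4948; cost = 9.0795%.
Preferred: weight = 142.3/1186.2352 = 0.1200; cost = 7.9316%.
Term loan: weight = 280/1186.2352 = 0.2360; after-tax cost = 2.8% × (1 − 21%) = 2.2120%.
Subordinated notes: weight = 177/1186.2352 = 0.1492; after-tax cost = 5.8% × (1 − 21%) = 4.5820%.
WACC = 0.4948 × 9.0795% + 0.1200 × 7.9316% + 0.2360 × 2.2120% + 0.1492 × 4.5820% = 6.6497%.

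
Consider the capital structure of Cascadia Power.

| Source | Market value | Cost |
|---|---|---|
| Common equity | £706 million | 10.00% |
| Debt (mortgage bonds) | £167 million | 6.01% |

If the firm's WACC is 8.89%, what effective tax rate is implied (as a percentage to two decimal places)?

Total capital V = 706 + 167 = 873.
Equity weight = 706/873 = 0.8087.
Mortgage bonds weight = 167/873 = 0.1913.
Equity contribution = 0.8087 × 10% = 8.0871%.
Debt contribution must be 8.89% − 8.0871% = 0.8029%.
0.1913 × 6.01% × (1 − T) = 0.8029%  ⇒  (1 − T) = 0.6984.
T = 30.1593%.

30.16%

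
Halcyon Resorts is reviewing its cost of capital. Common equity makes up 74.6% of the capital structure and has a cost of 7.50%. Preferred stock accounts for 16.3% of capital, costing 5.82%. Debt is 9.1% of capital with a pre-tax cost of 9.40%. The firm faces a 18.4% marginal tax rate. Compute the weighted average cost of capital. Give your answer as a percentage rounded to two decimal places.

7.24%

After-tax cost of debt = 9.4% × (1 − 18.4%) = 7.6704%.
WACC = 0.746 × 7.5000% + 0.163 × 5.8200% + 0.091 × 7.6704% = 7.2417%.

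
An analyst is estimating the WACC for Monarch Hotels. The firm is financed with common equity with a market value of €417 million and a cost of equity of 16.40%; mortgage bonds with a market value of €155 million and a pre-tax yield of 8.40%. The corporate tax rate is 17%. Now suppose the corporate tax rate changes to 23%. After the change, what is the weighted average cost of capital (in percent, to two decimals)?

13.71%

After the change:
Total capital V = 417 + 155 = 572.
Equity: weight = 417/572 = 0.7290; cost = 16.4%.
Mortgage bonds: weight = 155/572 = 0.2710; after-tax cost = 8.4% × (1 − 23%) = 6.4680%.
WACC = 0.7290 × 16.4000% + 0.2710 × 6.4680% = 13.7086%.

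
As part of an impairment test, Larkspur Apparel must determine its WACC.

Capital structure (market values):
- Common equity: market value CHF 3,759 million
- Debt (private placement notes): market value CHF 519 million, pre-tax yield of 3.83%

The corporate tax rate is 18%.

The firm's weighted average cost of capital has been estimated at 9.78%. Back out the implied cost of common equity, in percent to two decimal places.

Total capital V = 3759 + 519 = 4278.
Equity weight = 3759/4278 = 0.8787.
Private placement notes weight = 519/4278 = 0.1213.
Debt contribution = 0.1213 × 3.83% × (1 − 18%) = 0.3810%.
Required equity contribution = 9.78% − 0.3810% = 9.3990%.
Re = 9.3990% / 0.8787 = 10.6967%.

10.70%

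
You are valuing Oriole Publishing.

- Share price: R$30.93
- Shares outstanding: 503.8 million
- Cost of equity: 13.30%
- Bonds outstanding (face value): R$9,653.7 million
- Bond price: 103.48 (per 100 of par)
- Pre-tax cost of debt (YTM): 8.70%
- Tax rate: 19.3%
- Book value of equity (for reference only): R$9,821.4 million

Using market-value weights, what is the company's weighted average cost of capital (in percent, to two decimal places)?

10.85%

Market value of equity E = 30.93 × 503.8m = 15582.534m. Market value of debt D = 9653.7m × 103.48/100 = 9989.64876m.
Total capital V = 15582.534 + 9989.64876 = 25572.18276.
Equity: weight = 15582.534/25572.18276 = 0.6094; cost = 13.3%.
Bonds outstanding: weight = 9989.64876/25572.18276 = 0.3906; after-tax cost = 8.7% × (1 − 19.3%) = 7.0209%.
WACC = 0.6094 × 13.3000% + 0.3906 × 7.0209% = 10.8471%.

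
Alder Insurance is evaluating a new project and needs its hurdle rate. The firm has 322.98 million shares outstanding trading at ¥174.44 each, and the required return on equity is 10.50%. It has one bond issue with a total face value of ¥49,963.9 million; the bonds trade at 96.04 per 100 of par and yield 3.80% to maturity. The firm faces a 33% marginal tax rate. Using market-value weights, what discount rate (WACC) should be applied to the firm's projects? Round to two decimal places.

6.84%

Market value of equity E = 174.44 × 322.98m = 56340.6312m. Market value of debt D = 49963.9m × 96.04/100 = 47985.32956m.
Total capital V = 56340.6312 + 47985.32956 = 104325.96076.
Equity: weight = 56340.6312/104325.96076 = 0.5400; cost = 10.5%.
Bonds outstanding: weight = 47985.32956/104325.96076 = 0.4600; after-tax cost = 3.8% × (1 − 33%) = 2.5460%.
WACC = 0.5400 × 10.5000% + 0.4600 × 2.5460% = 6.8415%.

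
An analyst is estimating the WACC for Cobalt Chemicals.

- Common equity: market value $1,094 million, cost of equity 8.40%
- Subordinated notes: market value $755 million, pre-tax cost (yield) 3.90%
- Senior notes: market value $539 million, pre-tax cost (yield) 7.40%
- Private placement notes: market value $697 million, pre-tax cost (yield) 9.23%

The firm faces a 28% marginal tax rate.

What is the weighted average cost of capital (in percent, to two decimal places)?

Total capital V = 1094 + 755 + 539 + 697 = 3085.
Equity: weight = 1094/3085 = 0.3546; cost = 8.4%.
Subordinated notes: weight = 755/3085 = 0.2447; after-tax cost = 3.9% × (1 − 28%) = 2.8080%.
Senior notes: weight = 539/3085 = 0.1747; after-tax cost = 7.4% × (1 − 28%) = 5.3280%.
Private placement notes: weight = 697/3085 = 0.2259; after-tax cost = 9.23% × (1 − 28%) = 6.6456%.
WACC = 0.3546 × 8.4000% + 0.2447 × 2.8080% + 0.1747 × 5.3280% + 0.2259 × 6.6456% = 6.0984%.

6.10%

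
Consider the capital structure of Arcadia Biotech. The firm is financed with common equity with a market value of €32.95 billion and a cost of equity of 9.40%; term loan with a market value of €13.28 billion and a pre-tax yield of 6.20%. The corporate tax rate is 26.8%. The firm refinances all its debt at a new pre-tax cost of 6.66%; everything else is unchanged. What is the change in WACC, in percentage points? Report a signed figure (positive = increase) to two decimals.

Current WACC:
Total capital V = 32.95 + 13.28 = 46.23.
Equity: weight = 32.95/46.23 = 0.7127; cost = 9.4%.
Term loan: weight = 13.28/46.23 = 0.2873; after-tax cost = 6.2% × (1 − 26.8%) = 4.5384%.
WACC = 0.7127 × 9.4000% + 0.2873 × 4.5384% = 8.0035%.
After the change:
Total capital V = 32.95 + 13.28 = 46.23.
Equity: weight = 32.95/46.23 = 0.7127; cost = 9.4%.
Term loan: weight = 13.28/46.23 = 0.2873; after-tax cost = 6.66% × (1 − 26.8%) = 4.8751%.
WACC = 0.7127 × 9.4000% + 0.2873 × 4.8751% = 8.1002%.
Change in WACC = 8.1002% − 8.0035% = 0.0967 pp.

+0.10 pp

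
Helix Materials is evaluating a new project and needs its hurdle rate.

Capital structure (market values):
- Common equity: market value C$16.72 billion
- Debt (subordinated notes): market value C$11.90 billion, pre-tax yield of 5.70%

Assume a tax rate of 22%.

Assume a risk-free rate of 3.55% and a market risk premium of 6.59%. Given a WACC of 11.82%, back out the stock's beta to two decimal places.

2.05

Total capital V = 16.72 + 11.9 = 28.62.
Equity weight = 16.72/28.62 = 0.5842.
Subordinated notes weight = 11.9/28.62 = 0.4158.
Debt contribution = 0.4158 × 5.7% × (1 − 22%) = 1.8486%.
Required equity contribution = 11.82% − 1.8486% = 9.9714%  ⇒  Re = 17.0682%.
CAPM: 17.0682% = 3.55% + β × 6.59%  ⇒  β = 2.0513.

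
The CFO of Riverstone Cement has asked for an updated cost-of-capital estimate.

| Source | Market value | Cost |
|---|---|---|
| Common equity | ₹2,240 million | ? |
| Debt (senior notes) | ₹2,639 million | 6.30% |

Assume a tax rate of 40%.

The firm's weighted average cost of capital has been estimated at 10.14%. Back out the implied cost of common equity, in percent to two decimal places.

Total capital V = 2240 + 2639 = 4879.
Equity weight = 2240/4879 = 0.4591.
Senior notes weight = 2639/4879 = 0.5409.
Debt contribution = 0.5409 × 6.3% × (1 − 40%) = 2.0446%.
Required equity contribution = 10.14% − 2.0446% = 8.0954%.
Re = 8.0954% / 0.4591 = 17.6329%.

17.63%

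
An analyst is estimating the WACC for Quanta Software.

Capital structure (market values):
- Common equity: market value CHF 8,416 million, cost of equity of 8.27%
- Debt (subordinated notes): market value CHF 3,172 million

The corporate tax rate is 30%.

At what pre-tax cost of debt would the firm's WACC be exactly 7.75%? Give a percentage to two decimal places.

Total capital V = 8416 + 3172 = 11588.
Equity weight = 8416/11588 = 0.7263.
Subordinated notes weight = 3172/11588 = 0.2737.
Equity contribution = 0.7263 × 8.27% = 6.0062%.
Remaining for debt = 7.75% − 6.0062% = 1.7438%.
Rd × (1 − 30%) × 0.2737 = 1.7438%  ⇒  Rd = 9.1005%.

9.10%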